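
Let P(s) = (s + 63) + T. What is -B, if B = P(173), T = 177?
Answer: -413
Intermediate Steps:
P(s) = 240 + s (P(s) = (s + 63) + 177 = (63 + s) + 177 = 240 + s)
B = 413 (B = 240 + 173 = 413)
-B = -1*413 = -413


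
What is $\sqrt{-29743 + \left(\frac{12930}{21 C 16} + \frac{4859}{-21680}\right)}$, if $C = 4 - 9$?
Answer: $\frac{i \sqrt{42824772182955}}{37940} \approx 172.48 i$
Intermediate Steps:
$C = -5$ ($C = 4 - 9 = -5$)
$\sqrt{-29743 + \left(\frac{12930}{21 C 16} + \frac{4859}{-21680}\right)} = \sqrt{-29743 + \left(\frac{12930}{21 \left(-5\right) 16} + \frac{4859}{-21680}\right)} = \sqrt{-29743 + \left(\frac{12930}{\left(-105\right) 16} + 4859 \left(- \frac{1}{21680}\right)\right)} = \sqrt{-29743 + \left(\frac{12930}{-1680} - \frac{4859}{21680}\right)} = \sqrt{-29743 + \left(12930 \left(- \frac{1}{1680}\right) - \frac{4859}{21680}\right)} = \sqrt{-29743 - \frac{1202023}{151760}} = \sqrt{- \frac{4514999703}{151760}} = \frac{i \sqrt{42824772182955}}{37940}$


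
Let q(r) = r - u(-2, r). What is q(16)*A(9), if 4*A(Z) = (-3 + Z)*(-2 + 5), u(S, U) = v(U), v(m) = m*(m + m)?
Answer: -2232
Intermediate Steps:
v(m) = 2*m² (v(m) = m*(2*m) = 2*m²)
u(S, U) = 2*U²
A(Z) = -9/4 + 3*Z/4 (A(Z) = ((-3 + Z)*(-2 + 5))/4 = ((-3 + Z)*3)/4 = (-9 + 3*Z)/4 = -9/4 + 3*Z/4)
q(r) = r - 2*r²
q(16)*A(9) = (16*(1 - 2*16))*(-9/4 + (¾)*9) = (16*(1 - 32))*(-9/4 + 27/4) = (16*(-31))*(9/2) = -496*9/2 = -2232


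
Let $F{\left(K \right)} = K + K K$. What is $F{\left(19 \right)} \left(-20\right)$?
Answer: $-7600$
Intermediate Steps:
$F{\left(K \right)} = K + K^{2}$
$F{\left(19 \right)} \left(-20\right) = 19 \left(1 + 19\right) \left(-20\right) = 19 \cdot 20 \left(-20\right) = 380 \left(-20\right) = -7600$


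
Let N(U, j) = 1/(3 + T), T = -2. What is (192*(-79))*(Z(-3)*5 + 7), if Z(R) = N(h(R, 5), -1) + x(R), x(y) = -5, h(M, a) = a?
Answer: 197184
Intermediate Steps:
N(U, j) = 1 (N(U, j) = 1/(3 - 2) = 1/1 = 1)
Z(R) = -4 (Z(R) = 1 - 5 = -4)
(192*(-79))*(Z(-3)*5 + 7) = (192*(-79))*(-4*5 + 7) = -15168*(-20 + 7) = -15168*(-13) = 197184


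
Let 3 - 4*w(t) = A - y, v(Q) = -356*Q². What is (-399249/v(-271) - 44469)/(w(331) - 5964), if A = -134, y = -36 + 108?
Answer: 1162641427875/154562680103 ≈ 7.5221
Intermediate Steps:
y = 72
w(t) = 209/4 (w(t) = ¾ - (-134 - 1*72)/4 = ¾ - (-134 - 72)/4 = ¾ - ¼*(-206) = ¾ + 103/2 = 209/4)
(-399249/v(-271) - 44469)/(w(331) - 5964) = (-399249/((-356*(-271)²)) - 44469)/(209/4 - 5964) = (-399249/((-356*73441)) - 44469)/(-23647/4) = (-399249/(-26144996) - 44469)*(-4/23647) = (-399249*(-1/26144996) - 44469)*(-4/23647) = (399249/26144996 - 44469)*(-4/23647) = -1162641427875/26144996*(-4/23647) = 1162641427875/154562680103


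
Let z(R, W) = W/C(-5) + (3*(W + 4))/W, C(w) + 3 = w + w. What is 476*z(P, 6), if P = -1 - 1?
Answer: 28084/13 ≈ 2160.3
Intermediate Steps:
C(w) = -3 + 2*w (C(w) = -3 + (w + w) = -3 + 2*w)
P = -2
z(R, W) = -W/13 + (12 + 3*W)/W (z(R, W) = W/(-3 + 2*(-5)) + (3*(W + 4))/W = W/(-3 - 10) + (3*(4 + W))/W = W/(-13) + (12 + 3*W)/W = W*(-1/13) + (12 + 3*W)/W = -W/13 + (12 + 3*W)/W)
476*z(P, 6) = 476*(3 + 12/6 - 1/13*6) = 476*(3 + 12*(⅙) - 6/13) = 476*(3 + 2 - 6/13) = 476*(59/13) = 28084/13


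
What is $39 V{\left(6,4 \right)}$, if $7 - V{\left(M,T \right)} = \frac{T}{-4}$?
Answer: $312$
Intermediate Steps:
$V{\left(M,T \right)} = 7 + \frac{T}{4}$ ($V{\left(M,T \right)} = 7 - \frac{T}{-4} = 7 - - \frac{T}{4} = 7 + \frac{T}{4}$)
$39 V{\left(6,4 \right)} = 39 \left(7 + \frac{1}{4} \cdot 4\right) = 39 \left(7 + 1\right) = 39 \cdot 8 = 312$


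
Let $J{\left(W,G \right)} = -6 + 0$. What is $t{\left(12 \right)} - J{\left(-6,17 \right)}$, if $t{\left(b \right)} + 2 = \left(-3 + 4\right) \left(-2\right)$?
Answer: $2$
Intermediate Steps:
$J{\left(W,G \right)} = -6$
$t{\left(b \right)} = -4$ ($t{\left(b \right)} = -2 + \left(-3 + 4\right) \left(-2\right) = -2 + 1 \left(-2\right) = -2 - 2 = -4$)
$t{\left(12 \right)} - J{\left(-6,17 \right)} = -4 - -6 = -4 + 6 = 2$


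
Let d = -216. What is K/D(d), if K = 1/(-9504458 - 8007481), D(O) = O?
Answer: 1/3782578824 ≈ 2.6437e-10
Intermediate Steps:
K = -1/17511939 (K = 1/(-17511939) = -1/17511939 ≈ -5.7104e-8)
K/D(d) = -1/17511939/(-216) = -1/17511939*(-1/216) = 1/3782578824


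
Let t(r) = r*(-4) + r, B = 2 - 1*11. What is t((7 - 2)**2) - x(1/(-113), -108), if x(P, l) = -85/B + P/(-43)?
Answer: -3692849/43731 ≈ -84.445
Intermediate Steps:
B = -9 (B = 2 - 11 = -9)
x(P, l) = 85/9 - P/43 (x(P, l) = -85/(-9) + P/(-43) = -85*(-1/9) + P*(-1/43) = 85/9 - P/43)
t(r) = -3*r (t(r) = -4*r + r = -3*r)
t((7 - 2)**2) - x(1/(-113), -108) = -3*(7 - 2)**2 - (85/9 - 1/43/(-113)) = -3*5**2 - (85/9 - 1/43*(-1/113)) = -3*25 - (85/9 + 1/4859) = -75 - 1*413024/43731 = -75 - 413024/43731 = -3692849/43731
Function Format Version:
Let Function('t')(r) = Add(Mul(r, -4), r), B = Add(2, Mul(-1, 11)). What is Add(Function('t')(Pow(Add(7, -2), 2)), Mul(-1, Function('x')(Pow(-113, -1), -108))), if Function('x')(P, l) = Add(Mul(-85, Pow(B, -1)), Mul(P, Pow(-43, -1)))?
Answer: Rational(-3692849, 43731) ≈ -84.445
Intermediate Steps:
B = -9 (B = Add(2, -11) = -9)
Function('x')(P, l) = Add(Rational(85, 9), Mul(Rational(-1, 43), P)) (Function('x')(P, l) = Add(Mul(-85, Pow(-9, -1)), Mul(P, Pow(-43, -1))) = Add(Mul(-85, Rational(-1, 9)), Mul(P, Rational(-1, 43))) = Add(Rational(85, 9), Mul(Rational(-1, 43), P)))
Function('t')(r) = Mul(-3, r) (Function('t')(r) = Add(Mul(-4, r), r) = Mul(-3, r))
Add(Function('t')(Pow(Add(7, -2), 2)), Mul(-1, Function('x')(Pow(-113, -1), -108))) = Add(Mul(-3, Pow(Add(7, -2), 2)), Mul(-1, Add(Rational(85, 9), Mul(Rational(-1, 43), Pow(-113, -1))))) = Add(Mul(-3, Pow(5, 2)), Mul(-1, Add(Rational(85, 9), Mul(Rational(-1, 43), Rational(-1, 113))))) = Add(Mul(-3, 25), Mul(-1, Add(Rational(85, 9), Rational(1, 4859)))) = Add(-75, Mul(-1, Rational(413024, 43731))) = Add(-75, Rational(-413024, 43731)) = Rational(-3692849, 43731)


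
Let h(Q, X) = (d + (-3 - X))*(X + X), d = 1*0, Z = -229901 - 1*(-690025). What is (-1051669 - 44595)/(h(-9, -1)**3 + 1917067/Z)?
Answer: -504417376736/31365003 ≈ -16082.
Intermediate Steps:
Z = 460124 (Z = -229901 + 690025 = 460124)
d = 0
h(Q, X) = 2*X*(-3 - X) (h(Q, X) = (0 + (-3 - X))*(X + X) = (-3 - X)*(2*X) = 2*X*(-3 - X))
(-1051669 - 44595)/(h(-9, -1)**3 + 1917067/Z) = (-1051669 - 44595)/((-2*(-1)*(3 - 1))**3 + 1917067/460124) = -1096264/((-2*(-1)*2)**3 + 1917067*(1/460124)) = -1096264/(4**3 + 1917067/460124) = -1096264/(64 + 1917067/460124) = -1096264/31365003/460124 = -1096264*460124/31365003 = -504417376736/31365003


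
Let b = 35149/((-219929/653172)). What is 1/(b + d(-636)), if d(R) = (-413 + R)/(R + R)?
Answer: -279749688/29202781117295 ≈ -9.5796e-6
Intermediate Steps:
d(R) = (-413 + R)/(2*R) (d(R) = (-413 + R)/((2*R)) = (-413 + R)*(1/(2*R)) = (-413 + R)/(2*R))
b = -22958342628/219929 (b = 35149/((-219929*1/653172)) = 35149/(-219929/653172) = 35149*(-653172/219929) = -22958342628/219929 ≈ -1.0439e+5)
1/(b + d(-636)) = 1/(-22958342628/219929 + (½)*(-413 - 636)/(-636)) = 1/(-22958342628/219929 + (½)*(-1/636)*(-1049)) = 1/(-22958342628/219929 + 1049/1272) = 1/(-29202781117295/279749688) = -279749688/29202781117295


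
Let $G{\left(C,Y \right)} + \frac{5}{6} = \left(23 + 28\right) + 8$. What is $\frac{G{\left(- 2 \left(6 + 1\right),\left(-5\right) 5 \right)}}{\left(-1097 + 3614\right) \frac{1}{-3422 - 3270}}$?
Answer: $- \frac{1167754}{7551} \approx -154.65$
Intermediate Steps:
$G{\left(C,Y \right)} = \frac{349}{6}$ ($G{\left(C,Y \right)} = - \frac{5}{6} + \left(\left(23 + 28\right) + 8\right) = - \frac{5}{6} + \left(51 + 8\right) = - \frac{5}{6} + 59 = \frac{349}{6}$)
$\frac{G{\left(- 2 \left(6 + 1\right),\left(-5\right) 5 \right)}}{\left(-1097 + 3614\right) \frac{1}{-3422 - 3270}} = \frac{349}{6 \frac{-1097 + 3614}{-3422 - 3270}} = \frac{349}{6 \frac{2517}{-6692}} = \frac{349}{6 \cdot 2517 \left(- \frac{1}{6692}\right)} = \frac{349}{6 \left(- \frac{2517}{6692}\right)} = \frac{349}{6} \left(- \frac{6692}{2517}\right) = - \frac{1167754}{7551}$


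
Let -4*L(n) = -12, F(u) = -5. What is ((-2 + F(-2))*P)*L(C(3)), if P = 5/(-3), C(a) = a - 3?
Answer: 35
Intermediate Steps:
C(a) = -3 + a
L(n) = 3 (L(n) = -¼*(-12) = 3)
P = -5/3 (P = 5*(-⅓) = -5/3 ≈ -1.6667)
((-2 + F(-2))*P)*L(C(3)) = ((-2 - 5)*(-5/3))*3 = -7*(-5/3)*3 = (35/3)*3 = 35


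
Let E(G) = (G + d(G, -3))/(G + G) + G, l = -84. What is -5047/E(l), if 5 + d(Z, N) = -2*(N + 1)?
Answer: 847896/14027 ≈ 60.447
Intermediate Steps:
d(Z, N) = -7 - 2*N (d(Z, N) = -5 - 2*(N + 1) = -5 - 2*(1 + N) = -5 + (-2 - 2*N) = -7 - 2*N)
E(G) = G + (-1 + G)/(2*G) (E(G) = (G + (-7 - 2*(-3)))/(G + G) + G = (G + (-7 + 6))/((2*G)) + G = (G - 1)*(1/(2*G)) + G = (-1 + G)*(1/(2*G)) + G = (-1 + G)/(2*G) + G = G + (-1 + G)/(2*G))
-5047/E(l) = -5047/(½ - 84 - ½/(-84)) = -5047/(½ - 84 - ½*(-1/84)) = -5047/(½ - 84 + 1/168) = -5047/(-14027/168) = -5047*(-168/14027) = 847896/14027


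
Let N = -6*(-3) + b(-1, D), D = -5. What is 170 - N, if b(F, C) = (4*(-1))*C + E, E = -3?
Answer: 135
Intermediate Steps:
b(F, C) = -3 - 4*C (b(F, C) = (4*(-1))*C - 3 = -4*C - 3 = -3 - 4*C)
N = 35 (N = -6*(-3) + (-3 - 4*(-5)) = 18 + (-3 + 20) = 18 + 17 = 35)
170 - N = 170 - 1*35 = 170 - 35 = 135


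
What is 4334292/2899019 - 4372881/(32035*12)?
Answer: -3670292191033/371480294660 ≈ -9.8802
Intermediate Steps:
4334292/2899019 - 4372881/(32035*12) = 4334292*(1/2899019) - 4372881/384420 = 4334292/2899019 - 4372881*1/384420 = 4334292/2899019 - 1457627/128140 = -3670292191033/371480294660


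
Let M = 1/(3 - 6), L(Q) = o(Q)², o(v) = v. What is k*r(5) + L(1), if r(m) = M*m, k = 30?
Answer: -49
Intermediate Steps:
L(Q) = Q²
M = -⅓ (M = 1/(-3) = -⅓ ≈ -0.33333)
r(m) = -m/3
k*r(5) + L(1) = 30*(-⅓*5) + 1² = 30*(-5/3) + 1 = -50 + 1 = -49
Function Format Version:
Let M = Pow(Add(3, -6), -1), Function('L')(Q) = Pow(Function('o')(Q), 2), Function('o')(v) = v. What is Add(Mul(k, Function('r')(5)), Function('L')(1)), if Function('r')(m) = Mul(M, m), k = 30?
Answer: -49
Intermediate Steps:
Function('L')(Q) = Pow(Q, 2)
M = Rational(-1, 3) (M = Pow(-3, -1) = Rational(-1, 3) ≈ -0.33333)
Function('r')(m) = Mul(Rational(-1, 3), m)
Add(Mul(k, Function('r')(5)), Function('L')(1)) = Add(Mul(30, Mul(Rational(-1, 3), 5)), Pow(1, 2)) = Add(Mul(30, Rational(-5, 3)), 1) = Add(-50, 1) = -49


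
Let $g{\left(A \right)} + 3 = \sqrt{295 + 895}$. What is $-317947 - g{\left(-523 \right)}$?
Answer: $-317944 - \sqrt{1190} \approx -3.1798 \cdot 10^{5}$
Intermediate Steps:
$g{\left(A \right)} = -3 + \sqrt{1190}$ ($g{\left(A \right)} = -3 + \sqrt{295 + 895} = -3 + \sqrt{1190}$)
$-317947 - g{\left(-523 \right)} = -317947 - \left(-3 + \sqrt{1190}\right) = -317947 + \left(3 - \sqrt{1190}\right) = -317944 - \sqrt{1190}$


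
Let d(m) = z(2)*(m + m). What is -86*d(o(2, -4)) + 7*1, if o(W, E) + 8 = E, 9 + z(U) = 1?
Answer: -16505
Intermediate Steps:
z(U) = -8 (z(U) = -9 + 1 = -8)
o(W, E) = -8 + E
d(m) = -16*m (d(m) = -8*(m + m) = -16*m)
-86*d(o(2, -4)) + 7*1 = -(-1376)*(-8 - 4) + 7*1 = -(-1376)*(-12) + 7 = -86*192 + 7 = -16512 + 7 = -16505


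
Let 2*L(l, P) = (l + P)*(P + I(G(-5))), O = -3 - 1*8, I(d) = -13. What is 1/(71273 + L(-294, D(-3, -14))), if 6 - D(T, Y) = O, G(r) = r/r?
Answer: 1/70719 ≈ 1.4140e-5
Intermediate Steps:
G(r) = 1
O = -11 (O = -3 - 8 = -11)
D(T, Y) = 17 (D(T, Y) = 6 - 1*(-11) = 6 + 11 = 17)
L(l, P) = (-13 + P)*(P + l)/2 (L(l, P) = ((l + P)*(P - 13))/2 = ((P + l)*(-13 + P))/2 = ((-13 + P)*(P + l))/2 = (-13 + P)*(P + l)/2)
1/(71273 + L(-294, D(-3, -14))) = 1/(71273 + ((1/2)*17**2 - 13/2*17 - 13/2*(-294) + (1/2)*17*(-294))) = 1/(71273 + ((1/2)*289 - 221/2 + 1911 - 2499)) = 1/(71273 + (289/2 - 221/2 + 1911 - 2499)) = 1/(71273 - 554) = 1/70719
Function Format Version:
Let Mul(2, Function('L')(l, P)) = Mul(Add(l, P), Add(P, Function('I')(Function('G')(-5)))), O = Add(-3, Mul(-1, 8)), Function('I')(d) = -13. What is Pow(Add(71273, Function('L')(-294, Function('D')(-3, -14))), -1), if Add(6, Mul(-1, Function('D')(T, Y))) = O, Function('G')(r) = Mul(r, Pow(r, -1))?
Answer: Rational(1, 70719) ≈ 1.4140e-5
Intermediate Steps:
Function('G')(r) = 1
O = -11 (O = Add(-3, -8) = -11)
Function('D')(T, Y) = 17 (Function('D')(T, Y) = Add(6, Mul(-1, -11)) = Add(6, 11) = 17)
Function('L')(l, P) = Mul(Rational(1, 2), Add(-13, P), Add(P, l)) (Function('L')(l, P) = Mul(Rational(1, 2), Mul(Add(l, P), Add(P, -13))) = Mul(Rational(1, 2), Mul(Add(P, l), Add(-13, P))) = Mul(Rational(1, 2), Mul(Add(-13, P), Add(P, l))) = Mul(Rational(1, 2), Add(-13, P), Add(P, l)))
Pow(Add(71273, Function('L')(-294, Function('D')(-3, -14))), -1) = Pow(Add(71273, Add(Mul(Rational(1, 2), Pow(17, 2)), Mul(Rational(-13, 2), 17), Mul(Rational(-13, 2), -294), Mul(Rational(1, 2), 17, -294))), -1) = Pow(Add(71273, Add(Mul(Rational(1, 2), 289), Rational(-221, 2), 1911, -2499)), -1) = Pow(Add(71273, Add(Rational(289, 2), Rational(-221, 2), 1911, -2499)), -1) = Pow(Add(71273, -554), -1) = Pow(70719, -1) = Rational(1, 70719)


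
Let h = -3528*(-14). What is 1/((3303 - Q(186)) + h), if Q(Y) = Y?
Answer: 1/52509 ≈ 1.9044e-5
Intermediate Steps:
h = 49392
1/((3303 - Q(186)) + h) = 1/((3303 - 1*186) + 49392) = 1/((3303 - 186) + 49392) = 1/(3117 + 49392) = 1/52509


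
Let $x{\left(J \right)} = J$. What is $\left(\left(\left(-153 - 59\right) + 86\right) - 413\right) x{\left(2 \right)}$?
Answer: $-1078$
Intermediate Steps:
$\left(\left(\left(-153 - 59\right) + 86\right) - 413\right) x{\left(2 \right)} = \left(\left(\left(-153 - 59\right) + 86\right) - 413\right) 2 = \left(\left(-212 + 86\right) - 413\right) 2 = \left(-126 - 413\right) 2 = \left(-539\right) 2 = -1078$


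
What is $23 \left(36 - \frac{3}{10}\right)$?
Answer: $\frac{8211}{10} \approx 821.1$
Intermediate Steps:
$23 \left(36 - \frac{3}{10}\right) = 23 \cdot \frac{357}{10} = \frac{8211}{10}$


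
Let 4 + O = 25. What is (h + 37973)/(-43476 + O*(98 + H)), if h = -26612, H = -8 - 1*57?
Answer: -3787/14261 ≈ -0.26555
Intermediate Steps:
H = -65 (H = -8 - 57 = -65)
O = 21 (O = -4 + 25 = 21)
(h + 37973)/(-43476 + O*(98 + H)) = (-26612 + 37973)/(-43476 + 21*(98 - 65)) = 11361/(-43476 + 21*33) = 11361/(-43476 + 693) = 11361/(-42783) = 11361*(-1/42783) = -3787/14261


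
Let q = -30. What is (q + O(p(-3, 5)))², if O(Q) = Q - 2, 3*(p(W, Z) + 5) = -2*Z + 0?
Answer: 14641/9 ≈ 1626.8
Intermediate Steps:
p(W, Z) = -5 - 2*Z/3 (p(W, Z) = -5 + (-2*Z + 0)/3 = -5 + (-2*Z)/3 = -5 - 2*Z/3)
O(Q) = -2 + Q
(q + O(p(-3, 5)))² = (-30 + (-2 + (-5 - ⅔*5)))² = (-30 + (-2 + (-5 - 10/3)))² = (-30 + (-2 - 25/3))² = (-30 - 31/3)² = (-121/3)² = 14641/9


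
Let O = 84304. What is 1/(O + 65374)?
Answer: 1/149678 ≈ 6.6810e-6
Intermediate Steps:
1/(O + 65374) = 1/(84304 + 65374) = 1/149678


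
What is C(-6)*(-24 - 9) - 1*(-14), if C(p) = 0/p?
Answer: 14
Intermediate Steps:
C(p) = 0
C(-6)*(-24 - 9) - 1*(-14) = 0*(-24 - 9) - 1*(-14) = 0*(-33) + 14 = 0 + 14 = 14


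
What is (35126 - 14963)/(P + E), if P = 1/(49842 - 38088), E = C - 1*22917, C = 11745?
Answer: -236995902/131315687 ≈ -1.8048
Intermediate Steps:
E = -11172 (E = 11745 - 1*22917 = 11745 - 22917 = -11172)
P = 1/11754 ≈ 8.5077e-5
(35126 - 14963)/(P + E) = (35126 - 14963)/(1/11754 - 11172) = 20163/(-131315687/11754) = 20163*(-11754/131315687) = -236995902/131315687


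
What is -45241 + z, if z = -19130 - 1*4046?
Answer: -68417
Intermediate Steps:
z = -23176 (z = -19130 - 4046 = -23176)
-45241 + z = -45241 - 23176 = -68417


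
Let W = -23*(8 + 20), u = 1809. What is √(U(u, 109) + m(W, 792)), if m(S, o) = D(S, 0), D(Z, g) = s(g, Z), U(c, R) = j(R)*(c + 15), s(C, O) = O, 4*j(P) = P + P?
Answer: 2*√24691 ≈ 314.27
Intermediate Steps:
j(P) = P/2 (j(P) = (P + P)/4 = (2*P)/4 = P/2)
U(c, R) = R*(15 + c)/2 (U(c, R) = (R/2)*(c + 15) = (R/2)*(15 + c) = R*(15 + c)/2)
W = -644 (W = -23*28 = -644)
D(Z, g) = Z
m(S, o) = S
√(U(u, 109) + m(W, 792)) = √((½)*109*(15 + 1809) - 644) = √((½)*109*1824 - 644) = √(99408 - 644) = √98764 = 2*√24691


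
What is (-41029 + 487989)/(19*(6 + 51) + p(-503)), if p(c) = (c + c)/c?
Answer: 89392/217 ≈ 411.94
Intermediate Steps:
p(c) = 2 (p(c) = (2*c)/c = 2)
(-41029 + 487989)/(19*(6 + 51) + p(-503)) = (-41029 + 487989)/(19*(6 + 51) + 2) = 446960/(19*57 + 2) = 446960/(1083 + 2) = 446960/1085 = 446960*(1/1085) = 89392/217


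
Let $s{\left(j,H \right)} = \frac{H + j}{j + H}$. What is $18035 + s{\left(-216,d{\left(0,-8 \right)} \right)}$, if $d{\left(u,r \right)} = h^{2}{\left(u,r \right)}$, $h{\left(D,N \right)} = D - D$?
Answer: $18036$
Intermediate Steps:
$h{\left(D,N \right)} = 0$
$d{\left(u,r \right)} = 0$ ($d{\left(u,r \right)} = 0^{2} = 0$)
$s{\left(j,H \right)} = 1$ ($s{\left(j,H \right)} = \frac{H + j}{H + j} = 1$)
$18035 + s{\left(-216,d{\left(0,-8 \right)} \right)} = 18035 + 1 = 18036$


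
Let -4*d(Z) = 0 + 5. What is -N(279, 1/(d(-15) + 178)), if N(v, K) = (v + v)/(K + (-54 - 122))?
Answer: 65751/20738 ≈ 3.1706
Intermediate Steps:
d(Z) = -5/4 (d(Z) = -(0 + 5)/4 = -¼*5 = -5/4)
N(v, K) = 2*v/(-176 + K) (N(v, K) = (2*v)/(K - 176) = (2*v)/(-176 + K) = 2*v/(-176 + K))
-N(279, 1/(d(-15) + 178)) = -2*279/(-176 + 1/(-5/4 + 178)) = -2*279/(-176 + 1/(707/4)) = -2*279/(-176 + 4/707) = -2*279/(-124428/707) = -2*279*(-707)/124428 = -1*(-65751/20738) = 65751/20738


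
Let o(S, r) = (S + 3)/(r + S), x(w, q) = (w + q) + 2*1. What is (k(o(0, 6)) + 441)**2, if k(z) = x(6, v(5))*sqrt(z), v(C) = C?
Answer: 389131/2 + 5733*sqrt(2) ≈ 2.0267e+5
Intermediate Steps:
x(w, q) = 2 + q + w (x(w, q) = (q + w) + 2 = 2 + q + w)
o(S, r) = (3 + S)/(S + r)
k(z) = 13*sqrt(z) (k(z) = (2 + 5 + 6)*sqrt(z) = 13*sqrt(z))
(k(o(0, 6)) + 441)**2 = (13*sqrt((3 + 0)/(0 + 6)) + 441)**2 = (13*sqrt(3/6) + 441)**2 = (13*sqrt((1/6)*3) + 441)**2 = (13*sqrt(1/2) + 441)**2 = (13*(sqrt(2)/2) + 441)**2 = (13*sqrt(2)/2 + 441)**2 = (441 + 13*sqrt(2)/2)**2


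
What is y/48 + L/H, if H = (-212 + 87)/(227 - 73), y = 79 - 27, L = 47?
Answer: -85231/1500 ≈ -56.821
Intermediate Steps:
y = 52
H = -125/154 ≈ -0.81169
y/48 + L/H = 52/48 + 47/(-125/154) = 52*(1/48) + 47*(-154/125) = 13/12 - 7238/125 = -85231/1500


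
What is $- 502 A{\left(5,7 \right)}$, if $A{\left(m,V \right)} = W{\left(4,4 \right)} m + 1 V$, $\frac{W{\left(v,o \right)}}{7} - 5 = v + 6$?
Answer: $-267064$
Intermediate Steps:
$W{\left(v,o \right)} = 77 + 7 v$ ($W{\left(v,o \right)} = 35 + 7 \left(v + 6\right) = 35 + 7 \left(6 + v\right) = 35 + \left(42 + 7 v\right) = 77 + 7 v$)
$A{\left(m,V \right)} = V + 105 m$ ($A{\left(m,V \right)} = \left(77 + 7 \cdot 4\right) m + 1 V = \left(77 + 28\right) m + V = 105 m + V = V + 105 m$)
$- 502 A{\left(5,7 \right)} = - 502 \left(7 + 105 \cdot 5\right) = - 502 \left(7 + 525\right) = \left(-502\right) 532 = -267064$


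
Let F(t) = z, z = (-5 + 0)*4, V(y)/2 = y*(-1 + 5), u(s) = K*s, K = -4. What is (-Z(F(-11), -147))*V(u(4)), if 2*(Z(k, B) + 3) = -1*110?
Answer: -7424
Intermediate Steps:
u(s) = -4*s
V(y) = 8*y (V(y) = 2*(y*(-1 + 5)) = 2*(y*4) = 2*(4*y) = 8*y)
z = -20 (z = -5*4 = -20)
F(t) = -20
Z(k, B) = -58 (Z(k, B) = -3 + (-1*110)/2 = -3 + (1/2)*(-110) = -3 - 55 = -58)
(-Z(F(-11), -147))*V(u(4)) = (-1*(-58))*(8*(-4*4)) = 58*(8*(-16)) = 58*(-128) = -7424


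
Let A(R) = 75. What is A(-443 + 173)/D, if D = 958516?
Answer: 75/958516 ≈ 7.8246e-5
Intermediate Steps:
A(-443 + 173)/D = 75/958516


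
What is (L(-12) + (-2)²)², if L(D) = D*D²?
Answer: 2972176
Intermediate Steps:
L(D) = D³
(L(-12) + (-2)²)² = ((-12)³ + (-2)²)² = (-1728 + 4)² = (-1724)² = 2972176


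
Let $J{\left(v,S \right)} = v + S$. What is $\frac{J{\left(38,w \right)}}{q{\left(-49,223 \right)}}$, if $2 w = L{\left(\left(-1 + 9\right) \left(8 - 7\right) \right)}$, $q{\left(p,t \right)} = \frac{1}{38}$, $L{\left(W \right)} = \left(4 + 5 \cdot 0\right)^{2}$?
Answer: $1748$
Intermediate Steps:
$L{\left(W \right)} = 16$ ($L{\left(W \right)} = \left(4 + 0\right)^{2} = 4^{2} = 16$)
$q{\left(p,t \right)} = \frac{1}{38}$
$w = 8$ ($w = \frac{1}{2} \cdot 16 = 8$)
$J{\left(v,S \right)} = S + v$
$\frac{J{\left(38,w \right)}}{q{\left(-49,223 \right)}} = \left(8 + 38\right) \frac{1}{\frac{1}{38}} = 46 \cdot 38 = 1748$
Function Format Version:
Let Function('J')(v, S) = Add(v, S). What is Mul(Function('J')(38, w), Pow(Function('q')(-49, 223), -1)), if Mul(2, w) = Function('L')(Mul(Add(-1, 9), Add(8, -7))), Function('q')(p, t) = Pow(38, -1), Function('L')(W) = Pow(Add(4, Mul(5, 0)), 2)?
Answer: 1748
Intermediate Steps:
Function('L')(W) = 16 (Function('L')(W) = Pow(Add(4, 0), 2) = Pow(4, 2) = 16)
Function('q')(p, t) = Rational(1, 38)
w = 8 (w = Mul(Rational(1, 2), 16) = 8)
Function('J')(v, S) = Add(S, v)
Mul(Function('J')(38, w), Pow(Function('q')(-49, 223), -1)) = Mul(Add(8, 38), Pow(Rational(1, 38), -1)) = Mul(46, 38) = 1748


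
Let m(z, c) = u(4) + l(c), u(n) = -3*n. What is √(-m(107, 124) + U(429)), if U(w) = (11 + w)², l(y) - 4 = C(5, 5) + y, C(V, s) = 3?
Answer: √193481 ≈ 439.86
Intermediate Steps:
l(y) = 7 + y (l(y) = 4 + (3 + y) = 7 + y)
m(z, c) = -5 + c (m(z, c) = -3*4 + (7 + c) = -12 + (7 + c) = -5 + c)
√(-m(107, 124) + U(429)) = √(-(-5 + 124) + (11 + 429)²) = √(-1*119 + 440²) = √(-119 + 193600) = √193481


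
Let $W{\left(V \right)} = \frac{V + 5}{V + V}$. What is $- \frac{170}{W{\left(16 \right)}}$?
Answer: $- \frac{5440}{21} \approx -259.05$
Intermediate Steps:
$W{\left(V \right)} = \frac{5 + V}{2 V}$
$- \frac{170}{W{\left(16 \right)}} = - \frac{170}{\frac{1}{2} \cdot \frac{1}{16} \left(5 + 16\right)} = - \frac{170}{\frac{1}{2} \cdot \frac{1}{16} \cdot 21} = - \frac{170}{\frac{21}{32}} = \left(-170\right) \frac{32}{21} = - \frac{5440}{21}$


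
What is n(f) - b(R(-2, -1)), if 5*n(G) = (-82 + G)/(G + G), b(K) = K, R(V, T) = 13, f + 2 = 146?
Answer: -9329/720 ≈ -12.957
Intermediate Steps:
f = 144 (f = -2 + 146 = 144)
n(G) = (-82 + G)/(10*G) (n(G) = ((-82 + G)/(G + G))/5 = ((-82 + G)/((2*G)))/5 = ((-82 + G)*(1/(2*G)))/5 = ((-82 + G)/(2*G))/5 = (-82 + G)/(10*G))
n(f) - b(R(-2, -1)) = (⅒)*(-82 + 144)/144 - 1*13 = (⅒)*(1/144)*62 - 13 = 31/720 - 13 = -9329/720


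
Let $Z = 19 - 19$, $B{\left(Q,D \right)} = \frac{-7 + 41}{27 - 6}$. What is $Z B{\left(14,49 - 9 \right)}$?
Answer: $0$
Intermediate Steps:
$B{\left(Q,D \right)} = \frac{34}{21}$
$Z = 0$ ($Z = 19 - 19 = 0$)
$Z B{\left(14,49 - 9 \right)} = 0 \cdot \frac{34}{21} = 0$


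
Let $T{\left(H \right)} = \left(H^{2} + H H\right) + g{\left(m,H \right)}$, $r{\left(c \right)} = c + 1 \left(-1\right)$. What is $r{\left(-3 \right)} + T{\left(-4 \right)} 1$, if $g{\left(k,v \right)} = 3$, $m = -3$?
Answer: $31$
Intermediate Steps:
$r{\left(c \right)} = -1 + c$ ($r{\left(c \right)} = c - 1 = -1 + c$)
$T{\left(H \right)} = 3 + 2 H^{2}$ ($T{\left(H \right)} = \left(H^{2} + H H\right) + 3 = \left(H^{2} + H^{2}\right) + 3 = 2 H^{2} + 3 = 3 + 2 H^{2}$)
$r{\left(-3 \right)} + T{\left(-4 \right)} 1 = \left(-1 - 3\right) + \left(3 + 2 \left(-4\right)^{2}\right) 1 = -4 + \left(3 + 2 \cdot 16\right) 1 = -4 + \left(3 + 32\right) 1 = -4 + 35 \cdot 1 = -4 + 35 = 31$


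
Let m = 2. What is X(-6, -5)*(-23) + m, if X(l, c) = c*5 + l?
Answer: 715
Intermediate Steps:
X(l, c) = l + 5*c (X(l, c) = 5*c + l = l + 5*c)
X(-6, -5)*(-23) + m = (-6 + 5*(-5))*(-23) + 2 = (-6 - 25)*(-23) + 2 = -31*(-23) + 2 = 713 + 2 = 715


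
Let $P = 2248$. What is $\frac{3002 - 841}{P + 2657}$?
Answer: $\frac{2161}{4905} \approx 0.44057$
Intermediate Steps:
$\frac{3002 - 841}{P + 2657} = \frac{3002 - 841}{2248 + 2657} = \frac{2161}{4905}$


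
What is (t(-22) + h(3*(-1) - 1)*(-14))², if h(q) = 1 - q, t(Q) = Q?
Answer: 8464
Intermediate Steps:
(t(-22) + h(3*(-1) - 1)*(-14))² = (-22 + (1 - (3*(-1) - 1))*(-14))² = (-22 + (1 - (-3 - 1))*(-14))² = (-22 + (1 - 1*(-4))*(-14))² = (-22 + (1 + 4)*(-14))² = (-22 + 5*(-14))² = (-22 - 70)² = (-92)² = 8464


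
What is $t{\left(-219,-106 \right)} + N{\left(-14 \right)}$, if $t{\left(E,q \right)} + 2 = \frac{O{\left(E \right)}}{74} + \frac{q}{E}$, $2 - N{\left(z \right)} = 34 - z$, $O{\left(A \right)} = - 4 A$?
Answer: $- \frac{289100}{8103} \approx -35.678$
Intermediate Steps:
$N{\left(z \right)} = -32 + z$ ($N{\left(z \right)} = 2 - \left(34 - z\right) = 2 + \left(-34 + z\right) = -32 + z$)
$t{\left(E,q \right)} = -2 - \frac{2 E}{37} + \frac{q}{E}$ ($t{\left(E,q \right)} = -2 + \left(\frac{\left(-4\right) E}{74} + \frac{q}{E}\right) = -2 + \left(- 4 E \frac{1}{74} + \frac{q}{E}\right) = -2 - \left(\frac{2 E}{37} - \frac{q}{E}\right) = -2 - \frac{2 E}{37} + \frac{q}{E}$)
$t{\left(-219,-106 \right)} + N{\left(-14 \right)} = \left(-2 - - \frac{438}{37} - \frac{106}{-219}\right) - 46 = \left(-2 + \frac{438}{37} - - \frac{106}{219}\right) - 46 = \left(-2 + \frac{438}{37} + \frac{106}{219}\right) - 46 = \frac{83638}{8103} - 46 = - \frac{289100}{8103}$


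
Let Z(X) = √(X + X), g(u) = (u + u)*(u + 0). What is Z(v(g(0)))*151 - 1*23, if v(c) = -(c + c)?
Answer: -23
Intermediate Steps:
g(u) = 2*u² (g(u) = (2*u)*u = 2*u²)
v(c) = -2*c
Z(X) = √2*√X (Z(X) = √(2*X) = √2*√X)
Z(v(g(0)))*151 - 1*23 = (√2*√(-4*0²))*151 - 1*23 = (√2*√(-4*0))*151 - 23 = (√2*√(-2*0))*151 - 23 = (√2*√0)*151 - 23 = (√2*0)*151 - 23 = 0*151 - 23 = 0 - 23 = -23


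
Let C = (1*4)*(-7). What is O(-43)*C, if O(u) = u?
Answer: 1204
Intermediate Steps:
C = -28 (C = 4*(-7) = -28)
O(-43)*C = -43*(-28) = 1204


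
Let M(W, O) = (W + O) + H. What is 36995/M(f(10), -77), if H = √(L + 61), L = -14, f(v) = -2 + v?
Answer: -2552655/4714 - 36995*√47/4714 ≈ -595.31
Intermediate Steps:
H = √47 (H = √(-14 + 61) = √47 ≈ 6.8557)
M(W, O) = O + W + √47 (M(W, O) = (W + O) + √47 = (O + W) + √47 = O + W + √47)
36995/M(f(10), -77) = 36995/(-77 + (-2 + 10) + √47) = 36995/(-77 + 8 + √47) = 36995/(-69 + √47)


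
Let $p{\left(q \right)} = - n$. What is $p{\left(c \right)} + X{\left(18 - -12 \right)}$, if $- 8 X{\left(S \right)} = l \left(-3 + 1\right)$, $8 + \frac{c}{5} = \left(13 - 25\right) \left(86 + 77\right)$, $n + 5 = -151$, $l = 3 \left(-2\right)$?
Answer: $\frac{309}{2} \approx 154.5$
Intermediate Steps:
$l = -6$
$n = -156$ ($n = -5 - 151 = -156$)
$c = -9820$ ($c = -40 + 5 \left(13 - 25\right) \left(86 + 77\right) = -40 + 5 \left(\left(-12\right) 163\right) = -40 + 5 \left(-1956\right) = -40 - 9780 = -9820$)
$p{\left(q \right)} = 156$ ($p{\left(q \right)} = \left(-1\right) \left(-156\right) = 156$)
$X{\left(S \right)} = - \frac{3}{2}$ ($X{\left(S \right)} = - \frac{\left(-6\right) \left(-3 + 1\right)}{8} = - \frac{\left(-6\right) \left(-2\right)}{8} = \left(- \frac{1}{8}\right) 12 = - \frac{3}{2}$)
$p{\left(c \right)} + X{\left(18 - -12 \right)} = 156 - \frac{3}{2} = \frac{309}{2}$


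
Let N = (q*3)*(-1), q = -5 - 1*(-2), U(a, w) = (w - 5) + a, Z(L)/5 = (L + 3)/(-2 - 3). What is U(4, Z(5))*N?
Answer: -81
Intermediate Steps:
Z(L) = -3 - L (Z(L) = 5*((L + 3)/(-2 - 3)) = 5*((3 + L)/(-5)) = 5*((3 + L)*(-1/5)) = 5*(-3/5 - L/5) = -3 - L)
U(a, w) = -5 + a + w (U(a, w) = (-5 + w) + a = -5 + a + w)
q = -3 (q = -5 + 2 = -3)
N = 9 (N = -3*3*(-1) = -9*(-1) = 9)
U(4, Z(5))*N = (-5 + 4 + (-3 - 1*5))*9 = (-5 + 4 + (-3 - 5))*9 = (-5 + 4 - 8)*9 = -9*9 = -81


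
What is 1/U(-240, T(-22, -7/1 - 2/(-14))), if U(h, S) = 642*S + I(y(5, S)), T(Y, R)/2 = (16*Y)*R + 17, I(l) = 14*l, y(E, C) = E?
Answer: 7/21847750 ≈ 3.2040e-7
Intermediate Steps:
T(Y, R) = 34 + 32*R*Y (T(Y, R) = 2*((16*Y)*R + 17) = 2*(16*R*Y + 17) = 2*(17 + 16*R*Y) = 34 + 32*R*Y)
U(h, S) = 70 + 642*S (U(h, S) = 642*S + 14*5 = 642*S + 70 = 70 + 642*S)
1/U(-240, T(-22, -7/1 - 2/(-14))) = 1/(70 + 642*(34 + 32*(-7/1 - 2/(-14))*(-22))) = 1/(70 + 642*(34 + 32*(-7*1 - 2*(-1/14))*(-22))) = 1/(70 + 642*(34 + 32*(-7 + ⅐)*(-22))) = 1/(70 + 642*(34 + 32*(-48/7)*(-22))) = 1/(70 + 642*(34 + 33792/7)) = 1/(70 + 642*(34030/7)) = 1/(70 + 21847260/7) = 1/(21847750/7) = 7/21847750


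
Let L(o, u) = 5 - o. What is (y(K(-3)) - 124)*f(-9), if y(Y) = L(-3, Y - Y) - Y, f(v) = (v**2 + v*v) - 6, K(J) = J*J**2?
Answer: -13884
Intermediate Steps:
K(J) = J**3
f(v) = -6 + 2*v**2 (f(v) = (v**2 + v**2) - 6 = 2*v**2 - 6 = -6 + 2*v**2)
y(Y) = 8 - Y (y(Y) = (5 - 1*(-3)) - Y = (5 + 3) - Y = 8 - Y)
(y(K(-3)) - 124)*f(-9) = ((8 - 1*(-3)**3) - 124)*(-6 + 2*(-9)**2) = ((8 - 1*(-27)) - 124)*(-6 + 2*81) = ((8 + 27) - 124)*(-6 + 162) = (35 - 124)*156 = -89*156 = -13884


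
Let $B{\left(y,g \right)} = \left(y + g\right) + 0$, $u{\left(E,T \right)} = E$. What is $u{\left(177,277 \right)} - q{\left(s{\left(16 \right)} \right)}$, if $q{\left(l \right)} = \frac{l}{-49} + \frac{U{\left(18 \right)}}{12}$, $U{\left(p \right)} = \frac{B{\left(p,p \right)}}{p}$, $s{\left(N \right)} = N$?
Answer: $\frac{52085}{294} \approx 177.16$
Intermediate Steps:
$B{\left(y,g \right)} = g + y$ ($B{\left(y,g \right)} = \left(g + y\right) + 0 = g + y$)
$U{\left(p \right)} = 2$ ($U{\left(p \right)} = \frac{p + p}{p} = \frac{2 p}{p} = 2$)
$q{\left(l \right)} = \frac{1}{6} - \frac{l}{49}$ ($q{\left(l \right)} = \frac{l}{-49} + \frac{2}{12} = l \left(- \frac{1}{49}\right) + 2 \cdot \frac{1}{12} = - \frac{l}{49} + \frac{1}{6} = \frac{1}{6} - \frac{l}{49}$)
$u{\left(177,277 \right)} - q{\left(s{\left(16 \right)} \right)} = 177 - \left(\frac{1}{6} - \frac{16}{49}\right) = 177 - - \frac{47}{294} = 177 + \frac{47}{294} = \frac{52085}{294}$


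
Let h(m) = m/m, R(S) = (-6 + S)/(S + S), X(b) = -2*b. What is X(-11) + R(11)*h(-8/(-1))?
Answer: 489/22 ≈ 22.227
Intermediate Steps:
R(S) = (-6 + S)/(2*S) (R(S) = (-6 + S)/((2*S)) = (-6 + S)*(1/(2*S)) = (-6 + S)/(2*S))
h(m) = 1
X(-11) + R(11)*h(-8/(-1)) = -2*(-11) + ((1/2)*(-6 + 11)/11)*1 = 22 + ((1/2)*(1/11)*5)*1 = 22 + (5/22)*1 = 22 + 5/22 = 489/22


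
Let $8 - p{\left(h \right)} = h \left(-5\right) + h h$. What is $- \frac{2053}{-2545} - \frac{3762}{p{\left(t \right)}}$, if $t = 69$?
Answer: $\frac{490103}{295220} \approx 1.6601$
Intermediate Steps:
$p{\left(h \right)} = 8 - h^{2} + 5 h$ ($p{\left(h \right)} = 8 - \left(h \left(-5\right) + h h\right) = 8 - \left(- 5 h + h^{2}\right) = 8 - \left(h^{2} - 5 h\right) = 8 - h^{2} + 5 h$)
$- \frac{2053}{-2545} - \frac{3762}{p{\left(t \right)}} = - \frac{2053}{-2545} - \frac{3762}{8 - 69^{2} + 5 \cdot 69} = \left(-2053\right) \left(- \frac{1}{2545}\right) - \frac{3762}{8 - 4761 + 345} = \frac{2053}{2545} - \frac{3762}{8 - 4761 + 345} = \frac{2053}{2545} - \frac{3762}{-4408} = \frac{2053}{2545} - - \frac{99}{116} = \frac{2053}{2545} + \frac{99}{116} = \frac{490103}{295220}$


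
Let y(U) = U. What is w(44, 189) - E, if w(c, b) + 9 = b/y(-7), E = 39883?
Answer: -39919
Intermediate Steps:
w(c, b) = -9 - b/7 (w(c, b) = -9 + b/(-7) = -9 + b*(-1/7) = -9 - b/7)
w(44, 189) - E = (-9 - 1/7*189) - 1*39883 = (-9 - 27) - 39883 = -36 - 39883 = -39919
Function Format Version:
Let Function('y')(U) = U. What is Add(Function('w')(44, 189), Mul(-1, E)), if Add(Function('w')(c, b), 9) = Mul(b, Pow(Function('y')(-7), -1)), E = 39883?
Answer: -39919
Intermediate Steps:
Function('w')(c, b) = Add(-9, Mul(Rational(-1, 7), b)) (Function('w')(c, b) = Add(-9, Mul(b, Pow(-7, -1))) = Add(-9, Mul(b, Rational(-1, 7))) = Add(-9, Mul(Rational(-1, 7), b)))
Add(Function('w')(44, 189), Mul(-1, E)) = Add(Add(-9, Mul(Rational(-1, 7), 189)), Mul(-1, 39883)) = Add(Add(-9, -27), -39883) = Add(-36, -39883) = -39919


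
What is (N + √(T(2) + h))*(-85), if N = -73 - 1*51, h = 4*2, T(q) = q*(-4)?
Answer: 10540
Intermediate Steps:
T(q) = -4*q
h = 8
N = -124 (N = -73 - 51 = -124)
(N + √(T(2) + h))*(-85) = (-124 + √(-4*2 + 8))*(-85) = (-124 + √(-8 + 8))*(-85) = (-124 + √0)*(-85) = (-124 + 0)*(-85) = -124*(-85) = 10540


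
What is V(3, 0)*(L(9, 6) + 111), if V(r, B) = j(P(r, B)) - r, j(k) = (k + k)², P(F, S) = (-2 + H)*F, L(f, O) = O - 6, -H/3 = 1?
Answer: 99567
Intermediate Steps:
H = -3 (H = -3*1 = -3)
L(f, O) = -6 + O
P(F, S) = -5*F (P(F, S) = (-2 - 3)*F = -5*F)
j(k) = 4*k² (j(k) = (2*k)² = 4*k²)
V(r, B) = -r + 100*r² (V(r, B) = 4*(-5*r)² - r = 4*(25*r²) - r = 100*r² - r = -r + 100*r²)
V(3, 0)*(L(9, 6) + 111) = (3*(-1 + 100*3))*((-6 + 6) + 111) = (3*(-1 + 300))*(0 + 111) = (3*299)*111 = 897*111 = 99567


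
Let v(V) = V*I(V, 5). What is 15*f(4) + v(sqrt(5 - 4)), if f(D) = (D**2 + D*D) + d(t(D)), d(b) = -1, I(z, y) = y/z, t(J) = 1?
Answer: 470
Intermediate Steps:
v(V) = 5 (v(V) = V*(5/V) = 5)
f(D) = -1 + 2*D**2 (f(D) = (D**2 + D*D) - 1 = (D**2 + D**2) - 1 = 2*D**2 - 1 = -1 + 2*D**2)
15*f(4) + v(sqrt(5 - 4)) = 15*(-1 + 2*4**2) + 5 = 15*(-1 + 2*16) + 5 = 15*(-1 + 32) + 5 = 15*31 + 5 = 465 + 5 = 470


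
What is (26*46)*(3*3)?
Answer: 10764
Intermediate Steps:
(26*46)*(3*3) = 1196*9 = 10764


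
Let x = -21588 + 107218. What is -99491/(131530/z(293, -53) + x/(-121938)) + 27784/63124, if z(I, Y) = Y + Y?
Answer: 5101315138892227/63311722569880 ≈ 80.575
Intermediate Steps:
z(I, Y) = 2*Y
x = 85630
-99491/(131530/z(293, -53) + x/(-121938)) + 27784/63124 = -99491/(131530/((2*(-53))) + 85630/(-121938)) + 27784/63124 = -99491/(131530/(-106) + 85630*(-1/121938)) + 27784*(1/63124) = -99491/(131530*(-1/106) - 42815/60969) + 6946/15781 = -99491/(-65765/53 - 42815/60969) + 6946/15781 = -99491/(-4011895480/3231357) + 6946/15781 = -99491*(-3231357/4011895480) + 6946/15781 = 321490939287/4011895480 + 6946/15781 = 5101315138892227/63311722569880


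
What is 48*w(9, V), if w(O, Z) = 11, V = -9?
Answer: 528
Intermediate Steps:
48*w(9, V) = 48*11 = 528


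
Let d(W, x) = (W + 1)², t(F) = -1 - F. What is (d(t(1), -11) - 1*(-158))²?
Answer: 25281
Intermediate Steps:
d(W, x) = (1 + W)²
(d(t(1), -11) - 1*(-158))² = ((1 + (-1 - 1*1))² - 1*(-158))² = ((1 + (-1 - 1))² + 158)² = ((1 - 2)² + 158)² = ((-1)² + 158)² = (1 + 158)² = 159² = 25281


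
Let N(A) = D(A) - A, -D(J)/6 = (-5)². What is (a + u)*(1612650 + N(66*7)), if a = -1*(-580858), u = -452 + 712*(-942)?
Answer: -145563807324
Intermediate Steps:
D(J) = -150 (D(J) = -6*(-5)² = -6*25 = -150)
u = -671156 (u = -452 - 670704 = -671156)
N(A) = -150 - A
a = 580858
(a + u)*(1612650 + N(66*7)) = (580858 - 671156)*(1612650 + (-150 - 66*7)) = -90298*(1612650 + (-150 - 1*462)) = -90298*(1612650 + (-150 - 462)) = -90298*(1612650 - 612) = -90298*1612038 = -145563807324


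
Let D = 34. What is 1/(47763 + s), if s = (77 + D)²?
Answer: 1/60084 ≈ 1.6643e-5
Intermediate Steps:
s = 12321 (s = (77 + 34)² = 111² = 12321)
1/(47763 + s) = 1/(47763 + 12321) = 1/60084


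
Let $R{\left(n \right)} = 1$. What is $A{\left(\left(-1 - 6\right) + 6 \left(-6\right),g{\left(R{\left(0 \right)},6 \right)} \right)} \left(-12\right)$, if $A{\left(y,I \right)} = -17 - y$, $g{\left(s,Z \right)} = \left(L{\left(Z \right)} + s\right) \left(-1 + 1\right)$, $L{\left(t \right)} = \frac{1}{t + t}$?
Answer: $-312$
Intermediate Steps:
$L{\left(t \right)} = \frac{1}{2 t}$
$g{\left(s,Z \right)} = 0$ ($g{\left(s,Z \right)} = \left(\frac{1}{2 Z} + s\right) \left(-1 + 1\right) = \left(s + \frac{1}{2 Z}\right) 0 = 0$)
$A{\left(\left(-1 - 6\right) + 6 \left(-6\right),g{\left(R{\left(0 \right)},6 \right)} \right)} \left(-12\right) = \left(-17 - \left(\left(-1 - 6\right) + 6 \left(-6\right)\right)\right) \left(-12\right) = \left(-17 - \left(-7 - 36\right)\right) \left(-12\right) = \left(-17 - -43\right) \left(-12\right) = \left(-17 + 43\right) \left(-12\right) = 26 \left(-12\right) = -312$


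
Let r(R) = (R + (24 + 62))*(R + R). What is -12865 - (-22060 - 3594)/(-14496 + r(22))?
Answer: -62691107/4872 ≈ -12868.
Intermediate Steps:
r(R) = 2*R*(86 + R) (r(R) = (R + 86)*(2*R) = (86 + R)*(2*R) = 2*R*(86 + R))
-12865 - (-22060 - 3594)/(-14496 + r(22)) = -12865 - (-22060 - 3594)/(-14496 + 2*22*(86 + 22)) = -12865 - (-25654)/(-14496 + 2*22*108) = -12865 - (-25654)/(-14496 + 4752) = -12865 - (-25654)/(-9744) = -12865 - (-25654)*(-1)/9744 = -12865 - 1*12827/4872 = -12865 - 12827/4872 = -62691107/4872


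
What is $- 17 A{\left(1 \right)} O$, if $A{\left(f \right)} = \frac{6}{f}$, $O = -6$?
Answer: $612$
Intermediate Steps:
$- 17 A{\left(1 \right)} O = - 17 \cdot \frac{6}{1} \left(-6\right) = - 17 \cdot 6 \cdot 1 \left(-6\right) = \left(-17\right) 6 \left(-6\right) = \left(-102\right) \left(-6\right) = 612$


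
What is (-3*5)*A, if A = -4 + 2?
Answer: 30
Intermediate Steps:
A = -2
(-3*5)*A = -3*5*(-2) = -15*(-2) = 30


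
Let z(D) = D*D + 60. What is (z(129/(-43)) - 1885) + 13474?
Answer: 11658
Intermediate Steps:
z(D) = 60 + D² (z(D) = D² + 60 = 60 + D²)
(z(129/(-43)) - 1885) + 13474 = ((60 + (129/(-43))²) - 1885) + 13474 = ((60 + (129*(-1/43))²) - 1885) + 13474 = ((60 + (-3)²) - 1885) + 13474 = ((60 + 9) - 1885) + 13474 = (69 - 1885) + 13474 = -1816 + 13474 = 11658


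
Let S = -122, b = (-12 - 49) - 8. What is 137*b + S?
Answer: -9575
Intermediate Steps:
b = -69 (b = -61 - 8 = -69)
137*b + S = 137*(-69) - 122 = -9453 - 122 = -9575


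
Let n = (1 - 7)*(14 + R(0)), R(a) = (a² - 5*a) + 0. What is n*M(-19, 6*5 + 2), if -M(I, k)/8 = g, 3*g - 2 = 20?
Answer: 4928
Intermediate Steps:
R(a) = a² - 5*a
g = 22/3 (g = ⅔ + (⅓)*20 = ⅔ + 20/3 = 22/3 ≈ 7.3333)
M(I, k) = -176/3 (M(I, k) = -8*22/3 = -176/3)
n = -84 (n = (1 - 7)*(14 + 0*(-5 + 0)) = -6*(14 + 0*(-5)) = -6*(14 + 0) = -6*14 = -84)
n*M(-19, 6*5 + 2) = -84*(-176/3) = 4928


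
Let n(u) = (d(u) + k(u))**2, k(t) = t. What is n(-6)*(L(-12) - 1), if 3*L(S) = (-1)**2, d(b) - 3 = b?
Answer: -54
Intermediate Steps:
d(b) = 3 + b
L(S) = 1/3 (L(S) = (1/3)*(-1)**2 = (1/3)*1 = 1/3)
n(u) = (3 + 2*u)**2 (n(u) = ((3 + u) + u)**2 = (3 + 2*u)**2)
n(-6)*(L(-12) - 1) = (3 + 2*(-6))**2*(1/3 - 1) = (3 - 12)**2*(-2/3) = (-9)**2*(-2/3) = 81*(-2/3) = -54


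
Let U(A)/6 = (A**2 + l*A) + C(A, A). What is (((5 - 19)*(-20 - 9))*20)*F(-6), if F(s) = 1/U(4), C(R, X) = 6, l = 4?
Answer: 2030/57 ≈ 35.614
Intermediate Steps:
U(A) = 36 + 6*A**2 + 24*A (U(A) = 6*((A**2 + 4*A) + 6) = 6*(6 + A**2 + 4*A) = 36 + 6*A**2 + 24*A)
F(s) = 1/228 (F(s) = 1/(36 + 6*4**2 + 24*4) = 1/(36 + 6*16 + 96) = 1/(36 + 96 + 96) = 1/228)
(((5 - 19)*(-20 - 9))*20)*F(-6) = (((5 - 19)*(-20 - 9))*20)*(1/228) = (-14*(-29)*20)*(1/228) = (406*20)*(1/228) = 8120*(1/228) = 2030/57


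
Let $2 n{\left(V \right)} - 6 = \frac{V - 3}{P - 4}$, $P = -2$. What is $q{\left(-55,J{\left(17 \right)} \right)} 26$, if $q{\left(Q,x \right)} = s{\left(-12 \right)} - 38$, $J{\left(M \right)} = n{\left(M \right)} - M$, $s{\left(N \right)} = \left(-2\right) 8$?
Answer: $-1404$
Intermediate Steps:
$n{\left(V \right)} = \frac{13}{4} - \frac{V}{12}$ ($n{\left(V \right)} = 3 + \frac{\left(V - 3\right) \frac{1}{-2 - 4}}{2} = 3 + \frac{\left(-3 + V\right) \frac{1}{-6}}{2} = 3 + \frac{\left(-3 + V\right) \left(- \frac{1}{6}\right)}{2} = 3 + \frac{\frac{1}{2} - \frac{V}{6}}{2} = 3 - \left(- \frac{1}{4} + \frac{V}{12}\right) = \frac{13}{4} - \frac{V}{12}$)
$s{\left(N \right)} = -16$
$J{\left(M \right)} = \frac{13}{4} - \frac{13 M}{12}$ ($J{\left(M \right)} = \left(\frac{13}{4} - \frac{M}{12}\right) - M = \frac{13}{4} - \frac{13 M}{12}$)
$q{\left(Q,x \right)} = -54$ ($q{\left(Q,x \right)} = -16 - 38 = -54$)
$q{\left(-55,J{\left(17 \right)} \right)} 26 = \left(-54\right) 26 = -1404$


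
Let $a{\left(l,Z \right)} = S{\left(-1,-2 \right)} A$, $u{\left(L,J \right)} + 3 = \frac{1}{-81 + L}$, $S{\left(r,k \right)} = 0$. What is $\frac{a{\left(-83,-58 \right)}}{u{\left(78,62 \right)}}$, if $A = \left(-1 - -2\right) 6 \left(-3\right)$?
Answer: $0$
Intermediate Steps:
$A = -18$ ($A = \left(-1 + 2\right) 6 \left(-3\right) = 1 \cdot 6 \left(-3\right) = 6 \left(-3\right) = -18$)
$u{\left(L,J \right)} = -3 + \frac{1}{-81 + L}$
$a{\left(l,Z \right)} = 0$ ($a{\left(l,Z \right)} = 0 \left(-18\right) = 0$)
$\frac{a{\left(-83,-58 \right)}}{u{\left(78,62 \right)}} = \frac{0}{\frac{1}{-81 + 78} \left(244 - 234\right)} = \frac{0}{\frac{1}{-3} \left(244 - 234\right)} = \frac{0}{\left(- \frac{1}{3}\right) 10} = \frac{0}{- \frac{10}{3}} = 0 \left(- \frac{3}{10}\right) = 0$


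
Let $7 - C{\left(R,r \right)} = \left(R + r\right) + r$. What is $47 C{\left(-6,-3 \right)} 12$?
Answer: $10716$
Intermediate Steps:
$C{\left(R,r \right)} = 7 - R - 2 r$ ($C{\left(R,r \right)} = 7 - \left(\left(R + r\right) + r\right) = 7 - \left(R + 2 r\right) = 7 - R - 2 r$)
$47 C{\left(-6,-3 \right)} 12 = 47 \left(7 - -6 - -6\right) 12 = 47 \left(7 + 6 + 6\right) 12 = 47 \cdot 19 \cdot 12 = 893 \cdot 12 = 10716$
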